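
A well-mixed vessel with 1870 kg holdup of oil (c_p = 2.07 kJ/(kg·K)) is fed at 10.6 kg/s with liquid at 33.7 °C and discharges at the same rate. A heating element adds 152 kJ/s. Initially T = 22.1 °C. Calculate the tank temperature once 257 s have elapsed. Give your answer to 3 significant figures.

M c_p dT/dt = ṁ c_p (T_in − T) + Q̇.
τ = M/ṁ = 176.42 s; T_ss = T_in + Q̇/(ṁ c_p) = 33.7 + 152/(10.6·2.07) = 40.627 °C.
Integrating: T(t) = T_ss + (T₀ − T_ss) e^(−t/τ).
T(257) = 40.627 + (-18.527)·e^(−257/176.42) = 40.627 + (-18.527)·0.23298 = 36.311 °C.

36.3 °C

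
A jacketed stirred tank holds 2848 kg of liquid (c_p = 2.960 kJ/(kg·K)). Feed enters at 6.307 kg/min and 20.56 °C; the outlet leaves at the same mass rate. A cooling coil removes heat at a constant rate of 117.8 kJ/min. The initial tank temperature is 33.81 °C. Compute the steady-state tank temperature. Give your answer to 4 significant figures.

First-law balance (no shaft work): M c_p dT/dt = ṁ c_p (T_in − T) − 117.8.
At steady state dT/dt = 0 ⇒ T_ss = T_in − Q̇/(ṁ c_p) = 20.56 − 117.8/(6.307·2.960) = 14.2500 °C.

14.25 °C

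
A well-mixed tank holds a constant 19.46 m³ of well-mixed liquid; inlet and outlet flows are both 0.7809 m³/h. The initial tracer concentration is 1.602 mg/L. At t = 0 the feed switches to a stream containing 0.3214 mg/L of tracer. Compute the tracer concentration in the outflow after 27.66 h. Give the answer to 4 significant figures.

0.7435 mg/L

Accumulation = in − out for the solute gives V dC/dt = Q(C_in − C).
Time constant τ = V/Q = 19.46/0.7809 = 24.9200 h.
Solution: C(t) = C_in + (C₀ − C_in) e^(−t/τ).
C(27.66) = 0.3214 + (1.602 − 0.3214)·e^(−27.66/24.9200) = 0.3214 + (1.28060)·0.329574 = 0.743453 mg/L.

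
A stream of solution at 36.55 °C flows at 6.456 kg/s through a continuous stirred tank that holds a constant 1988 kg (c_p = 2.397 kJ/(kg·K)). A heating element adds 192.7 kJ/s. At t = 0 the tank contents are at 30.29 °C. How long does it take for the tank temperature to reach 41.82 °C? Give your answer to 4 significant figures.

294.9 s

M c_p dT/dt = ṁ c_p (T_in − T) + Q̇.
τ = M/ṁ = 307.931 s; T_ss = T_in + Q̇/(ṁ c_p) = 49.0023 °C.
T(t) = T_ss + (T₀ − T_ss) e^(−t/τ). Set T = 41.82:
e^(−t/τ) = (41.82 − 49.0023)/(30.29 − 49.0023) = 0.383828
t = −307.931 · ln(0.383828) = 294.862 s.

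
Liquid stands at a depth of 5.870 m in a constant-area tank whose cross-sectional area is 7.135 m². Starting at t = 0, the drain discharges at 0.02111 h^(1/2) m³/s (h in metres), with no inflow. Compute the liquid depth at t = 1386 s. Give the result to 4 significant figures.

Volume balance on the tank: A dh/dt = −0.02111 √h.
This is separable: 2 d(√h)/dt = −0.02111/A, so √h = √h₀ − (0.02111/(2A)) t.
√h = √5.870 − 0.02111·1386/(2·7.135) = 2.42281 − 2.05035 = 0.372461.
h = 0.372461² = 0.138727 m.

0.1387 m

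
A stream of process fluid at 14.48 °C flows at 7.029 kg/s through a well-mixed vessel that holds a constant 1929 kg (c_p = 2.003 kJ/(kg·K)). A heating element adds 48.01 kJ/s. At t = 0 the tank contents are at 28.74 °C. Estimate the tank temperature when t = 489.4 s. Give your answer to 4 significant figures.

19.71 °C

M c_p dT/dt = ṁ c_p (T_in − T) + Q̇.
Rearrange: dT/dt = (T_ss − T)/τ with τ = M/ṁ = 274.434 s and T_ss = T_in + Q̇/(ṁ c_p) = 17.8900 °C.
Integrating: T(t) = T_ss + (T₀ − T_ss) e^(−t/τ).
T(489.4) = 17.8900 + (10.8500)·e^(−489.4/274.434) = 17.8900 + (10.8500)·0.168082 = 19.7137 °C.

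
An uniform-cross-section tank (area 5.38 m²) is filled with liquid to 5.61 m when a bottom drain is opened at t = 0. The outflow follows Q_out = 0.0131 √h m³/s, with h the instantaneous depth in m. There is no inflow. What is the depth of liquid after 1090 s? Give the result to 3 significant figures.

1.08 m

Unsteady balance on liquid volume: A dh/dt = −0.0131 √h.
Separate and integrate: 2(√h − √h₀) = −(0.0131/A) t.
√h = √5.61 − 0.0131·1090/(2·5.38) = 2.3685 − 1.3270 = 1.0415.
h = 1.0415² = 1.0847 m.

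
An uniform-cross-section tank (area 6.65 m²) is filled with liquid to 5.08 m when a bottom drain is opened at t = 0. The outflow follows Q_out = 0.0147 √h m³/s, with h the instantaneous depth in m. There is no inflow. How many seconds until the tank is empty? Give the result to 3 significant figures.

With no inflow, A dh/dt = −0.0147 √h.
This is separable: 2 d(√h)/dt = −0.0147/A, so √h = √h₀ − (0.0147/(2A)) t.
Set h = 0: 2√h₀ = (0.0147/A) t_empty ⇒ t_empty = 2A√h₀/0.0147.
t_empty = 2·6.65·√5.08/0.0147 = 13.300·2.2539/0.0147 = 2039.2 s.

2040 s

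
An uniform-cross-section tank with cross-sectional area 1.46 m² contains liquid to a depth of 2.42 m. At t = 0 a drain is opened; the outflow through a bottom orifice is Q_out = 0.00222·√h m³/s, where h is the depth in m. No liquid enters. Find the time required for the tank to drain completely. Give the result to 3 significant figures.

With no inflow, A dh/dt = −0.00222 √h.
∫ h^(−1/2) dh = −(0.00222/A) ∫ dt, giving 2√h = 2√h₀ − (0.00222/A) t.
Tank is empty when √h = 0: t_empty = 2A√h₀/0.00222.
t_empty = 2·1.46·√2.42/0.00222 = 2.9200·1.5556/0.00222 = 2046.2 s.

2050 s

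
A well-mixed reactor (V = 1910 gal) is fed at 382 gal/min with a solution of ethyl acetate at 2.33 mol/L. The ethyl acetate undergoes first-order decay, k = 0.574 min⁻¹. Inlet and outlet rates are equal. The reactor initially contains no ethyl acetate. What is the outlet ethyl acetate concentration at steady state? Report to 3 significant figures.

Accumulation = in − out − consumed: V dC/dt = Q C_in − Q C − k V C.
Steady state (dC/dt = 0): C_ss = Q C_in/(Q + kV) = C_in/(1 + kV/Q).
C_ss = 382·2.33/(382 + 0.574·1910) = 890.06/1478.3 = 0.60207 mol/L.

0.602 mol/L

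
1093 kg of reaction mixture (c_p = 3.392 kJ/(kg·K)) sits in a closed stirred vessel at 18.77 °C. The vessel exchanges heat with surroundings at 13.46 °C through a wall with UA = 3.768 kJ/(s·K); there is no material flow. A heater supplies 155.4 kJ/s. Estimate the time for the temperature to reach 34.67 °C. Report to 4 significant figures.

574.9 s

Energy balance: M c_p dT/dt = −UA(T − T_amb) + Q̇.
τ = M c_p/UA = 983.932 s; T_ss = T_amb + Q̇/UA = 13.46 + 155.4/3.768 = 54.7020 °C.
T(t) = T_ss + (T₀ − T_ss)e^(−t/τ); set T = 34.67:
t = −τ ln[(T − T_ss)/(T₀ − T_ss)] = −983.932 · ln(0.557498) = 574.908 s.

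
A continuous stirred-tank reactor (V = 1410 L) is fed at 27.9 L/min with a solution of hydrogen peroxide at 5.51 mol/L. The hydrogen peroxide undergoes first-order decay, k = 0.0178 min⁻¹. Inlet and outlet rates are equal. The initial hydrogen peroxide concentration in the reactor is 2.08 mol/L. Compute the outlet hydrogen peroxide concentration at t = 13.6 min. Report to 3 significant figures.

2.41 mol/L

Species balance: V dC/dt = Q C_in − Q C − k V C.
This is linear with rate a = Q/V + k = 0.037587 min⁻¹.
C_ss = Q C_in/(Q + kV) = 2.9007 mol/L; C(t) = C_ss + (C₀ − C_ss) e^(−a t).
C(13.6) = 2.9007 + (-0.82066)·e^(−0.037587·13.6) = 2.9007 + (-0.82066)·0.59978 = 2.4084 mol/L.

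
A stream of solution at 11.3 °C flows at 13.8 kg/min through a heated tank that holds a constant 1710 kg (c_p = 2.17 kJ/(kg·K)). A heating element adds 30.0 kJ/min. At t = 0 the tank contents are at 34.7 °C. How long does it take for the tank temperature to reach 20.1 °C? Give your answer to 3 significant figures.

131 min

Heat balance on the well-mixed liquid: M c_p dT/dt = ṁ c_p (T_in − T) + 30.0.
τ = M/ṁ = 123.91 min; T_ss = T_in + Q̇/(ṁ c_p) = 12.302 °C.
T(t) = T_ss + (T₀ − T_ss) e^(−t/τ). Set T = 20.1:
e^(−t/τ) = (20.1 − 12.302)/(34.7 − 12.302) = 0.34816
t = −123.91 · ln(0.34816) = 130.74 min.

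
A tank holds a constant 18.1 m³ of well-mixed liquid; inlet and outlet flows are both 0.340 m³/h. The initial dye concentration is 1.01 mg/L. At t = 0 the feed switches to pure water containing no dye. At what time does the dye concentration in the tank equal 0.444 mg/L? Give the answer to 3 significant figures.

43.8 h

Species balance: V dC/dt = Q(C_in − C) ⇒ τ = V/Q = 53.235 h.
C(t) = C_in + (C₀ − C_in) e^(−t/τ). Set C = 0.444 and solve for t:
e^(−t/τ) = (C − C_in)/(C₀ − C_in) = (0.444 − 0)/(1.01 − 0) = 0.43960
t = −τ ln(…) = 53.235 × 0.82188 = 43.753 h.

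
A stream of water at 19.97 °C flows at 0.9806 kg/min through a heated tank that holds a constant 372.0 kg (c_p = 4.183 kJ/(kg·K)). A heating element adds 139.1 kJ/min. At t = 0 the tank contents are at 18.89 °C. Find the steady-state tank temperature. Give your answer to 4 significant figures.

53.88 °C

M c_p dT/dt = ṁ c_p (T_in − T) + Q̇.
At steady state dT/dt = 0 ⇒ T_ss = T_in + Q̇/(ṁ c_p) = 19.97 + 139.1/(0.9806·4.183) = 53.8815 °C.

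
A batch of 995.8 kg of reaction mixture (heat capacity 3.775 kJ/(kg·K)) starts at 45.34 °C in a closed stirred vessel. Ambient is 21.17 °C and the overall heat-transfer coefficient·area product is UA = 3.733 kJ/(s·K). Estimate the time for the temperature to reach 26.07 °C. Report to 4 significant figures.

Lumped-capacitance energy balance: M c_p dT/dt = UA(T_amb − T).
τ = M c_p/UA = 1007.00 s; T_ss = T_amb = 21.1700 °C.
T(t) = T_ss + (T₀ − T_ss)e^(−t/τ); set T = 26.07:
t = −τ ln[(T − T_ss)/(T₀ − T_ss)] = −1007.00 · ln(0.202731) = 1607.05 s.

1607 s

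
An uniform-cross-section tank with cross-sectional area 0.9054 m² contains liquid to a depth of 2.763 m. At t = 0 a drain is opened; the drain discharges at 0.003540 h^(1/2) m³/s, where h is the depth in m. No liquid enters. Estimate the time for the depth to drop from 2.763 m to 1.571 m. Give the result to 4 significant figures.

209.1 s

A dh/dt = −Q_out = −0.003540 √h.
∫ h^(−1/2) dh = −(0.003540/A) ∫ dt, giving 2√h = 2√h₀ − (0.003540/A) t.
t = 2A(√h₀ − √h)/0.003540 = 2·0.9054·(√2.763 − √1.571)/0.003540
  = 1.81080 × (1.66223 − 1.25340) / 0.003540 = 209.128 s.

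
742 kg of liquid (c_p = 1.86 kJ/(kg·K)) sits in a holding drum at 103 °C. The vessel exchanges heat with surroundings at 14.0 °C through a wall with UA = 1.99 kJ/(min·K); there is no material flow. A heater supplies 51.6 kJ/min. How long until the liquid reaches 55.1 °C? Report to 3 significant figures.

988 min

First-law balance (no shaft work): M c_p dT/dt = −UA(T − T_amb) + Q̇.
τ = M c_p/UA = 693.53 min; T_ss = T_amb + Q̇/UA = 14.0 + 51.6/1.99 = 39.930 °C.
T(t) = T_ss + (T₀ − T_ss)e^(−t/τ); set T = 55.1:
t = −τ ln[(T − T_ss)/(T₀ − T_ss)] = −693.53 · ln(0.24053) = 988.21 min.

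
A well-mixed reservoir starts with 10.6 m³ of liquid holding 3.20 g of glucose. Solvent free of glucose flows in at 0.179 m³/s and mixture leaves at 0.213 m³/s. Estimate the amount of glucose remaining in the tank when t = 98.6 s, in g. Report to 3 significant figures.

0.296 g

Let m(t) be the amount of glucose. Volume: V(t) = V₀ + (Q_in − Q_out) t = 10.6 − 0.034000 t; V(98.6) = 7.2476 m³.
Species balance (pure solvent in): dm/dt = −Q_out · m/V(t).
Separate: dm/m = −Q_out dt/V(t) ⇒ ln(m/m₀) = −(Q_out/(Q_in−Q_out)) ln(V/V₀).
m = m₀ (V₀/V)^(Q_out/(Q_in−Q_out)) = 3.20 × (10.6/7.2476)^(-6.2647) = 0.29565 g.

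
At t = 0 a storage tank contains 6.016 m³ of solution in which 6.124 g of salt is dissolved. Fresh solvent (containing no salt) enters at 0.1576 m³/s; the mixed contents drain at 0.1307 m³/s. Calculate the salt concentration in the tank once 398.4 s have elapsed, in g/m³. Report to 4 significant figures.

Let m(t) be the amount of salt. Volume: V(t) = V₀ + (Q_in − Q_out) t = 6.016 + 0.0269000 t; V(398.4) = 16.7330 m³.
Solute balance: dm/dt = 0 − Q_out C = −Q_out m/V(t).
dm/m = −Q_out dt/(V₀ + 0.0269000 t); integrating gives ln(m/m₀) = −(Q_out/(Q_in−Q_out)) ln(V/V₀).
m = m₀ (V₀/V)^(Q_out/(Q_in−Q_out)) = 6.124 × (6.016/16.7330)^(4.85874) = 0.0425078 g.
C = m/V = 0.0425078/16.7330 = 0.00254037 g/m³.

0.002540 g/m³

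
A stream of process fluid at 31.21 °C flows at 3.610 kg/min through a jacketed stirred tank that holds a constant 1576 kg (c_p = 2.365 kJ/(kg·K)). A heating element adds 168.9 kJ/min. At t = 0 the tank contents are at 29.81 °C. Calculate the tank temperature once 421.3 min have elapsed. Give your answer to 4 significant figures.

42.92 °C

M c_p dT/dt = ṁ c_p (T_in − T) + Q̇.
Rearrange: dT/dt = (T_ss − T)/τ with τ = M/ṁ = 436.565 min and T_ss = T_in + Q̇/(ṁ c_p) = 50.9930 °C.
This is linear first-order; T(t) = T_ss + (T₀ − T_ss) e^(−t/τ).
T(421.3) = 50.9930 + (-21.1830)·e^(−421.3/436.565) = 50.9930 + (-21.1830)·0.380970 = 42.9229 °C.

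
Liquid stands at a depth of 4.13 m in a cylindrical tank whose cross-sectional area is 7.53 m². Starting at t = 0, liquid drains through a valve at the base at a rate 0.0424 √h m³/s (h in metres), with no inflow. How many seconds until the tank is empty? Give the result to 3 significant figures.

Accumulation of liquid (constant cross-section A): A dh/dt = −0.0424 √h.
∫ h^(−1/2) dh = −(0.0424/A) ∫ dt, giving 2√h = 2√h₀ − (0.0424/A) t.
Tank is empty when √h = 0: t_empty = 2A√h₀/0.0424.
t_empty = 2·7.53·√4.13/0.0424 = 15.060·2.0322/0.0424 = 721.83 s.

722 s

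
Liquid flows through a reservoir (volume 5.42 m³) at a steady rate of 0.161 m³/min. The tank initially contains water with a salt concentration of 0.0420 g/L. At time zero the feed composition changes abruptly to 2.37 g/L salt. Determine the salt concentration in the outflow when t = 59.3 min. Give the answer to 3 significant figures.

Transient balance on the dissolved component: V dC/dt = Q(C_in − C).
Time constant τ = V/Q = 5.42/0.161 = 33.665 min.
C approaches C_in exponentially: C(t) = C_in + (C₀ − C_in) e^(−t/τ).
C(59.3) = 2.37 + (0.0420 − 2.37)·e^(−59.3/33.665) = 2.37 + (-2.3280)·0.17179 = 1.9701 g/L.

1.97 g/L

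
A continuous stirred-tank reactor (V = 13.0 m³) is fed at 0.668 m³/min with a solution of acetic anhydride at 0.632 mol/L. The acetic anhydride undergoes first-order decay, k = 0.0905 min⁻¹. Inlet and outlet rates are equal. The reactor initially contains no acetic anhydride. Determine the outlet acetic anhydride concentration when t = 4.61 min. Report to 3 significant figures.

0.110 mol/L

Accumulation = in − out − consumed: V dC/dt = Q C_in − Q C − k V C.
dC/dt = (Q/V) C_in − (Q/V + k) C; effective rate a = Q/V + k = 0.051385 + 0.0905 = 0.14188 min⁻¹.
C_ss = Q C_in/(Q + kV) = 0.22888 mol/L; C(t) = C_ss + (C₀ − C_ss) e^(−a t).
C(4.61) = 0.22888 + (-0.22888)·e^(−0.14188·4.61) = 0.22888 + (-0.22888)·0.51992 = 0.10988 mol/L.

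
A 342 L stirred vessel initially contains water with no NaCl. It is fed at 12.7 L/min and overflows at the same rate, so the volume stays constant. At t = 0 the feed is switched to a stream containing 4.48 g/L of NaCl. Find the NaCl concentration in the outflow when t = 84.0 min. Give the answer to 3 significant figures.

4.28 g/L

Accumulation = in − out for the solute gives V dC/dt = Q(C_in − C).
Time constant τ = V/Q = 342/12.7 = 26.929 min.
This is linear first-order; C(t) = C_in + (C₀ − C_in) e^(−t/τ).
C(84.0) = 4.48 + (0 − 4.48)·e^(−84.0/26.929) = 4.48 + (-4.4800)·0.044188 = 4.2820 g/L.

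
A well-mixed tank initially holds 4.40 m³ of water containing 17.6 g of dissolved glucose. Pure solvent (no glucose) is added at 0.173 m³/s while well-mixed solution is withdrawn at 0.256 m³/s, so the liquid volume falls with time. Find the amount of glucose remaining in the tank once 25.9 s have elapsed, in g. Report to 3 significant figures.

2.22 g

Let m(t) be the amount of glucose. Volume: V(t) = V₀ + (Q_in − Q_out) t = 4.40 − 0.083000 t; V(25.9) = 2.2503 m³.
Solute balance: dm/dt = 0 − Q_out C = −Q_out m/V(t).
Separate: dm/m = −Q_out dt/V(t) ⇒ ln(m/m₀) = −(Q_out/(Q_in−Q_out)) ln(V/V₀).
m = m₀ (V₀/V)^(Q_out/(Q_in−Q_out)) = 17.6 × (4.40/2.2503)^(-3.0843) = 2.2249 g.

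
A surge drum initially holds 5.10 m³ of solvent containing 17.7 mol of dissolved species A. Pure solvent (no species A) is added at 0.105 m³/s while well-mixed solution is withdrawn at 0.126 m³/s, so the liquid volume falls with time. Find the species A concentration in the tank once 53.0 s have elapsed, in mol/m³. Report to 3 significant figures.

Let m(t) be the amount of species A. Volume: V(t) = V₀ + (Q_in − Q_out) t = 5.10 − 0.021000 t; V(53.0) = 3.9870 m³.
No species A enters, so dm/dt = −Q_out · (m/V).
Separate: dm/m = −Q_out dt/V(t) ⇒ ln(m/m₀) = −(Q_out/(Q_in−Q_out)) ln(V/V₀).
m = m₀ (V₀/V)^(Q_out/(Q_in−Q_out)) = 17.7 × (5.10/3.9870)^(-6.0000) = 4.0404 mol.
C = m/V = 4.0404/3.9870 = 1.0134 mol/m³.

1.01 mol/m³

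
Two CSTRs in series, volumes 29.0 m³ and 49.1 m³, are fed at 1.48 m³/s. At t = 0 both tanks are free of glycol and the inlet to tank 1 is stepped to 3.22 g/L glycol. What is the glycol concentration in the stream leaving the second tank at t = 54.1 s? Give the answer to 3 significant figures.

Each tank obeys Vᵢ dCᵢ/dt = Q(Cᵢ₋₁ − Cᵢ), so τᵢ = Vᵢ/Q.
τ₁ = 29.0/1.48 = 19.595 s; τ₂ = 49.1/1.48 = 33.176 s.
Solving the cascade with C₁(0)=C₂(0)=0 gives C₂(t) = C_in[1 − (τ₁ e^(−t/τ₁) − τ₂ e^(−t/τ₂))/(τ₁ − τ₂)].
At t = 54.1: e^(−t/τ₁) = 0.063231, e^(−t/τ₂) = 0.19579.
C₂ = 3.22·[1 − (19.595·0.063231 − 33.176·0.19579)/(-13.581)] = 3.22·0.61296 = 1.9737 g/L.

1.97 g/L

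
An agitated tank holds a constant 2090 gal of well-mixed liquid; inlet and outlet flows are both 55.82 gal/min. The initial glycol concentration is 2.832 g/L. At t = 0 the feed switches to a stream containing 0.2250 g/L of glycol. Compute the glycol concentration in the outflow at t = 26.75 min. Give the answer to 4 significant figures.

1.501 g/L

Mass balance on the solute (V constant): V dC/dt = Q(C_in − C).
Time constant τ = V/Q = 2090/55.82 = 37.4418 min.
This is linear first-order; C(t) = C_in + (C₀ − C_in) e^(−t/τ).
C(26.75) = 0.2250 + (2.832 − 0.2250)·e^(−26.75/37.4418) = 0.2250 + (2.60700)·0.489465 = 1.50103 g/L.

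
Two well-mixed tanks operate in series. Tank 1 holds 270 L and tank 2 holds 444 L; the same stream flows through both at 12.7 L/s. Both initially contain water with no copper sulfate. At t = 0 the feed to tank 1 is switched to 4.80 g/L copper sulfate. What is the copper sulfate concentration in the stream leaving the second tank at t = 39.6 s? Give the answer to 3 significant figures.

2.01 g/L

Each tank obeys Vᵢ dCᵢ/dt = Q(Cᵢ₋₁ − Cᵢ), so τᵢ = Vᵢ/Q.
τ₁ = 270/12.7 = 21.260 s; τ₂ = 444/12.7 = 34.961 s.
Solving the cascade with C₁(0)=C₂(0)=0 gives C₂(t) = C_in[1 − (τ₁ e^(−t/τ₁) − τ₂ e^(−t/τ₂))/(τ₁ − τ₂)].
At t = 39.6: e^(−t/τ₁) = 0.15526, e^(−t/τ₂) = 0.32216.
C₂ = 4.80·[1 − (21.260·0.15526 − 34.961·0.32216)/(-13.701)] = 4.80·0.41885 = 2.0105 g/L.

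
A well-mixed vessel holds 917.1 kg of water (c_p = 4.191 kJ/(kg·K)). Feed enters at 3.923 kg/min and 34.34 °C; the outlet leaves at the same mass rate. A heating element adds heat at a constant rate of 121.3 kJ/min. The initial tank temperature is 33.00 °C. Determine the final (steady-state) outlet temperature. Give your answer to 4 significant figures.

M c_p dT/dt = ṁ c_p (T_in − T) + Q̇.
At steady state dT/dt = 0 ⇒ T_ss = T_in + Q̇/(ṁ c_p) = 34.34 + 121.3/(3.923·4.191) = 41.7178 °C.

41.72 °C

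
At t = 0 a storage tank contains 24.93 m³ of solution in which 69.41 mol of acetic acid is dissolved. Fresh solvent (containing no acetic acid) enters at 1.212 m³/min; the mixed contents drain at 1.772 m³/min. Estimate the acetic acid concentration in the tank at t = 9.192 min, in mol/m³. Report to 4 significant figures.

Total volume: dV/dt = Q_in − Q_out = -0.560000 m³/min, so V(t) = 24.93 − 0.560000 t and V(9.192) = 19.7825 m³.
Solute balance: dm/dt = 0 − Q_out C = −Q_out m/V(t).
Separate: dm/m = −Q_out dt/V(t) ⇒ ln(m/m₀) = −(Q_out/(Q_in−Q_out)) ln(V/V₀).
m = m₀ (V₀/V)^(Q_out/(Q_in−Q_out)) = 69.41 × (24.93/19.7825)^(-3.16429) = 33.3885 mol.
C = m/V = 33.3885/19.7825 = 1.68778 mol/m³.

1.688 mol/m³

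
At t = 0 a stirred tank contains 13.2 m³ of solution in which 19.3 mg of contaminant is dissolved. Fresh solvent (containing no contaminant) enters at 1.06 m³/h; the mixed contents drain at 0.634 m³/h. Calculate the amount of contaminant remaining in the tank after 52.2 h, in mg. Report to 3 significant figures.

Let m(t) be the amount of contaminant. Volume: V(t) = V₀ + (Q_in − Q_out) t = 13.2 + 0.42600 t; V(52.2) = 35.437 m³.
Solute balance: dm/dt = 0 − Q_out C = −Q_out m/V(t).
dm/m = −Q_out dt/(V₀ + 0.42600 t); integrating gives ln(m/m₀) = −(Q_out/(Q_in−Q_out)) ln(V/V₀).
m = m₀ (V₀/V)^(Q_out/(Q_in−Q_out)) = 19.3 × (13.2/35.437)^(1.4883) = 4.4388 mg.

4.44 mg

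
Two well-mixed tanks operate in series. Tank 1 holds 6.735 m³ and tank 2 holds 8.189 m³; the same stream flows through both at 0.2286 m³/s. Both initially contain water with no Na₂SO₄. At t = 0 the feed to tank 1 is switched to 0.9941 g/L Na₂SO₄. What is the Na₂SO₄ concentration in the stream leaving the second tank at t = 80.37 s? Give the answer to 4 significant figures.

0.7011 g/L

Time constants: τᵢ = Vᵢ/Q for each well-mixed tank.
τ₁ = 6.735/0.2286 = 29.4619 s; τ₂ = 8.189/0.2286 = 35.8224 s.
Solving the cascade with C₁(0)=C₂(0)=0 gives C₂(t) = C_in[1 − (τ₁ e^(−t/τ₁) − τ₂ e^(−t/τ₂))/(τ₁ − τ₂)].
At t = 80.37: e^(−t/τ₁) = 0.0653547, e^(−t/τ₂) = 0.106079.
C₂ = 0.9941·[1 − (29.4619·0.0653547 − 35.8224·0.106079)/(-6.36045)] = 0.9941·0.705282 = 0.701121 g/L.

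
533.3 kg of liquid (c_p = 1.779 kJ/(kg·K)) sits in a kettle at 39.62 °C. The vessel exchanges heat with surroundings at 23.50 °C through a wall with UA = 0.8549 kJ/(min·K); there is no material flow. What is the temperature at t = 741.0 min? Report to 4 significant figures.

31.77 °C

Unsteady energy balance on the tank contents: M c_p dT/dt = −UA(T − T_amb).
dT/dt = (T_ss − T)/τ with T_ss = T_amb = 23.5000 °C, τ = M c_p/UA = 533.3·1.779/0.8549 = 1109.77 min.
This is linear first-order; T(t) = T_ss + (T₀ − T_ss) e^(−t/τ).
T(741.0) = 23.5000 + (16.1200)·0.512883 = 31.7677 °C.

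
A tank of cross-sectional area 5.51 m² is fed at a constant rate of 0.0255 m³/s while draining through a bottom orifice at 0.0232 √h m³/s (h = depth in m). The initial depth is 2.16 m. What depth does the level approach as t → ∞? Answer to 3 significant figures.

1.21 m

Unsteady balance on liquid volume: A dh/dt = Q_in − 0.0232 √h. At steady state dh/dt = 0:
Q_in = 0.0232 √h_ss ⇒ √h_ss = 0.0255/0.0232 = 1.0991.
h_ss = 1.0991² = 1.2081 m. (Since h₀ = 2.16 m > h_ss, the level will fall toward this value.)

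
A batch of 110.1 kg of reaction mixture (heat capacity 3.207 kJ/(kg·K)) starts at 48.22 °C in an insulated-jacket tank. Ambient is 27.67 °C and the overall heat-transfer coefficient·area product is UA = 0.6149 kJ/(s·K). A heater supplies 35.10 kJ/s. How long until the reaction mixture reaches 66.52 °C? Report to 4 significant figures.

First-law balance (no shaft work): M c_p dT/dt = −UA(T − T_amb) + Q̇.
τ = M c_p/UA = 574.225 s; T_ss = T_amb + Q̇/UA = 27.67 + 35.10/0.6149 = 84.7525 °C.
T(t) = T_ss + (T₀ − T_ss)e^(−t/τ); set T = 66.52:
t = −τ ln[(T − T_ss)/(T₀ − T_ss)] = −574.225 · ln(0.499076) = 399.085 s.

399.1 s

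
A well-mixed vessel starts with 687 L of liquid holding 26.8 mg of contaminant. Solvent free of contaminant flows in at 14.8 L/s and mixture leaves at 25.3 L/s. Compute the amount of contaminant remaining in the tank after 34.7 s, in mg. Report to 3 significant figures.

Let m(t) be the amount of contaminant. Volume: V(t) = V₀ + (Q_in − Q_out) t = 687 − 10.500 t; V(34.7) = 322.65 L.
No contaminant enters, so dm/dt = −Q_out · (m/V).
dm/m = −Q_out dt/(V₀ − 10.500 t); integrating gives ln(m/m₀) = −(Q_out/(Q_in−Q_out)) ln(V/V₀).
m = m₀ (V₀/V)^(Q_out/(Q_in−Q_out)) = 26.8 × (687/322.65)^(-2.4095) = 4.3378 mg.

4.34 mg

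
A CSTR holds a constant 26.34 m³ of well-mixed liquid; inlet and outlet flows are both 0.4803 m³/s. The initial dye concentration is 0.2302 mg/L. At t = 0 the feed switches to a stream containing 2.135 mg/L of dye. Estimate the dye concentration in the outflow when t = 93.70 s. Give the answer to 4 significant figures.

1.790 mg/L

Accumulation = in − out for the solute gives V dC/dt = Q(C_in − C).
Rewrite as dC/dt + C/τ = C_in/τ, τ = V/Q = 54.8407 s.
Integrating: C(t) = C_in + (C₀ − C_in) e^(−t/τ).
C(93.70) = 2.135 + (0.2302 − 2.135)·e^(−93.70/54.8407) = 2.135 + (-1.90480)·0.181122 = 1.79000 mg/L.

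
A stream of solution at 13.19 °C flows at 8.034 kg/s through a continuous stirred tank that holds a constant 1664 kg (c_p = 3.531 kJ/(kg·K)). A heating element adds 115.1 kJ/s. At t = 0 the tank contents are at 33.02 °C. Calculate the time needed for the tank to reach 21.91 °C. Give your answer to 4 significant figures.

252.4 s

M c_p dT/dt = ṁ c_p (T_in − T) + Q̇.
τ = M/ṁ = 207.120 s; T_ss = T_in + Q̇/(ṁ c_p) = 17.2474 °C.
T(t) = T_ss + (T₀ − T_ss) e^(−t/τ). Set T = 21.91:
e^(−t/τ) = (21.91 − 17.2474)/(33.02 − 17.2474) = 0.295615
t = −207.120 · ln(0.295615) = 252.416 s.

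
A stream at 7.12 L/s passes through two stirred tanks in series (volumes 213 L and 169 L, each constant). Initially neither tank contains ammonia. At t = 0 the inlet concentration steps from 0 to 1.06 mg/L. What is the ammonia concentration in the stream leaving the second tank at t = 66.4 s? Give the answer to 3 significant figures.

Time constants: τᵢ = Vᵢ/Q for each well-mixed tank.
τ₁ = 213/7.12 = 29.916 s; τ₂ = 169/7.12 = 23.736 s.
Solving the cascade with C₁(0)=C₂(0)=0 gives C₂(t) = C_in[1 − (τ₁ e^(−t/τ₁) − τ₂ e^(−t/τ₂))/(τ₁ − τ₂)].
At t = 66.4: e^(−t/τ₁) = 0.10866, e^(−t/τ₂) = 0.060966.
C₂ = 1.06·[1 − (29.916·0.10866 − 23.736·0.060966)/(6.1798)] = 1.06·0.70817 = 0.75066 mg/L.

0.751 mg/L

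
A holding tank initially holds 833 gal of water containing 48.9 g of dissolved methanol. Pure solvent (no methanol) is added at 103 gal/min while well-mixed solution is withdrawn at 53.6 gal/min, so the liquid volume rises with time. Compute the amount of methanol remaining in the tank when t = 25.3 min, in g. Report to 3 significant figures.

18.1 g

Let m(t) be the amount of methanol. Volume: V(t) = V₀ + (Q_in − Q_out) t = 833 + 49.400 t; V(25.3) = 2082.8 gal.
Solute balance: dm/dt = 0 − Q_out C = −Q_out m/V(t).
dm/m = −Q_out dt/(V₀ + 49.400 t); integrating gives ln(m/m₀) = −(Q_out/(Q_in−Q_out)) ln(V/V₀).
m = m₀ (V₀/V)^(Q_out/(Q_in−Q_out)) = 48.9 × (833/2082.8)^(1.0850) = 18.091 g.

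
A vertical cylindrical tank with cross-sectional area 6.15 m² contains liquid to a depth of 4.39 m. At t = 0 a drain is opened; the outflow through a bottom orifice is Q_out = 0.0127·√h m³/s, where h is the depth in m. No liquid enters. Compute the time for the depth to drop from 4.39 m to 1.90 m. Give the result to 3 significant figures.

With no inflow, A dh/dt = −0.0127 √h.
This is separable: 2 d(√h)/dt = −0.0127/A, so √h = √h₀ − (0.0127/(2A)) t.
t = 2A(√h₀ − √h)/0.0127 = 2·6.15·(√4.39 − √1.90)/0.0127
  = 12.300 × (2.0952 − 1.3784) / 0.0127 = 694.25 s.

694 s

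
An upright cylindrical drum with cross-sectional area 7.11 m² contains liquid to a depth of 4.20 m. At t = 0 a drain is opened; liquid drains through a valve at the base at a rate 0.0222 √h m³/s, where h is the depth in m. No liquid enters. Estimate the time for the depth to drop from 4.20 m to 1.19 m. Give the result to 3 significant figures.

A dh/dt = −Q_out = −0.0222 √h.
This is separable: 2 d(√h)/dt = −0.0222/A, so √h = √h₀ − (0.0222/(2A)) t.
t = 2A(√h₀ − √h)/0.0222 = 2·7.11·(√4.20 − √1.19)/0.0222
  = 14.220 × (2.0494 − 1.0909) / 0.0222 = 613.97 s.

614 s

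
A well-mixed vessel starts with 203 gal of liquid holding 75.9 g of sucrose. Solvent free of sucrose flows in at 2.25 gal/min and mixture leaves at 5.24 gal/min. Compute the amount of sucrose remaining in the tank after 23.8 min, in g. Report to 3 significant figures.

35.6 g

Total volume: dV/dt = Q_in − Q_out = -2.9900 gal/min, so V(t) = 203 − 2.9900 t and V(23.8) = 131.84 gal.
Solute balance: dm/dt = 0 − Q_out C = −Q_out m/V(t).
Separate: dm/m = −Q_out dt/V(t) ⇒ ln(m/m₀) = −(Q_out/(Q_in−Q_out)) ln(V/V₀).
m = m₀ (V₀/V)^(Q_out/(Q_in−Q_out)) = 75.9 × (203/131.84)^(-1.7525) = 35.623 g.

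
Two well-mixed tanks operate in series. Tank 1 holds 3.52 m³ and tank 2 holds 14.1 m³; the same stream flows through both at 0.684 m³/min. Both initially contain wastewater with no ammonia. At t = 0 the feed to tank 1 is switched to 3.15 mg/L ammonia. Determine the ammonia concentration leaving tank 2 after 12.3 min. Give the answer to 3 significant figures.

0.934 mg/L

Species balance on tank i: dCᵢ/dt = (Cᵢ₋₁ − Cᵢ)/τᵢ with τᵢ = Vᵢ/Q.
τ₁ = 3.52/0.684 = 5.1462 min; τ₂ = 14.1/0.684 = 20.614 min.
Solving the cascade with C₁(0)=C₂(0)=0 gives C₂(t) = C_in[1 − (τ₁ e^(−t/τ₁) − τ₂ e^(−t/τ₂))/(τ₁ − τ₂)].
At t = 12.3: e^(−t/τ₁) = 0.091619, e^(−t/τ₂) = 0.55064.
C₂ = 3.15·[1 − (5.1462·0.091619 − 20.614·0.55064)/(-15.468)] = 3.15·0.29665 = 0.93444 mg/L.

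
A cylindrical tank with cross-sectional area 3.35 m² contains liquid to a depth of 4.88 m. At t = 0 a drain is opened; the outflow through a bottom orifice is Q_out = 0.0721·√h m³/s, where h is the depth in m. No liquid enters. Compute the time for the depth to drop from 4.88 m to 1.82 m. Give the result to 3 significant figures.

Accumulation of liquid (constant cross-section A): A dh/dt = −0.0721 √h.
Separate and integrate: 2(√h − √h₀) = −(0.0721/A) t.
t = 2A(√h₀ − √h)/0.0721 = 2·3.35·(√4.88 − √1.82)/0.0721
  = 6.7000 × (2.2091 − 1.3491) / 0.0721 = 79.917 s.

79.9 s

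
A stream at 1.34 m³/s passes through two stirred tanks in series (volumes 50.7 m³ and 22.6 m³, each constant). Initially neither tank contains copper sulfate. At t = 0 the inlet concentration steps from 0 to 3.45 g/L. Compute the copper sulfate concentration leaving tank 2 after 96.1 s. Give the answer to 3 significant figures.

2.97 g/L

Each tank obeys Vᵢ dCᵢ/dt = Q(Cᵢ₋₁ − Cᵢ), so τᵢ = Vᵢ/Q.
τ₁ = 50.7/1.34 = 37.836 s; τ₂ = 22.6/1.34 = 16.866 s.
Solving the cascade with C₁(0)=C₂(0)=0 gives C₂(t) = C_in[1 − (τ₁ e^(−t/τ₁) − τ₂ e^(−t/τ₂))/(τ₁ − τ₂)].
At t = 96.1: e^(−t/τ₁) = 0.078873, e^(−t/τ₂) = 0.0033528.
C₂ = 3.45·[1 − (37.836·0.078873 − 16.866·0.0033528)/(20.970)] = 3.45·0.86039 = 2.9683 g/L.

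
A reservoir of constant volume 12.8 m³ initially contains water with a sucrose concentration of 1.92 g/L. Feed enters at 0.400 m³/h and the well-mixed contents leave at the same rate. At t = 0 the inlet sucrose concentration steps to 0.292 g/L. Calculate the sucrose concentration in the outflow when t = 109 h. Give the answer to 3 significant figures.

0.346 g/L

Transient balance on the dissolved component: V dC/dt = Q(C_in − C).
Rewrite as dC/dt + C/τ = C_in/τ, τ = V/Q = 32.000 h.
This is linear first-order; C(t) = C_in + (C₀ − C_in) e^(−t/τ).
C(109) = 0.292 + (1.92 − 0.292)·e^(−109/32.000) = 0.292 + (1.6280)·0.033165 = 0.34599 g/L.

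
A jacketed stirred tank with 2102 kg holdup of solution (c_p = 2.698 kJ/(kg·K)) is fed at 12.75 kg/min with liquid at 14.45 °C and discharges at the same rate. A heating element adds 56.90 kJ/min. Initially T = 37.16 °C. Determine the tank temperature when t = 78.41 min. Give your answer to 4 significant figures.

29.19 °C

M c_p dT/dt = ṁ c_p (T_in − T) + Q̇.
τ = M/ṁ = 164.863 min; T_ss = T_in + Q̇/(ṁ c_p) = 14.45 + 56.90/(12.75·2.698) = 16.1041 °C.
Integrating: T(t) = T_ss + (T₀ − T_ss) e^(−t/τ).
T(78.41) = 16.1041 + (21.0559)·e^(−78.41/164.863) = 16.1041 + (21.0559)·0.621507 = 29.1905 °C.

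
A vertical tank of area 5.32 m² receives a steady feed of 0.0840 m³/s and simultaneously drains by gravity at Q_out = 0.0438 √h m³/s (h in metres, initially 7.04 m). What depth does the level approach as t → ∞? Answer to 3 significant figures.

3.68 m

A dh/dt = Q_in − 0.0438 √h. Steady state requires inflow = outflow:
Q_in = 0.0438 √h_ss ⇒ √h_ss = 0.0840/0.0438 = 1.9178.
h_ss = 1.9178² = 3.6780 m. (Since h₀ = 7.04 m > h_ss, the level will fall toward this value.)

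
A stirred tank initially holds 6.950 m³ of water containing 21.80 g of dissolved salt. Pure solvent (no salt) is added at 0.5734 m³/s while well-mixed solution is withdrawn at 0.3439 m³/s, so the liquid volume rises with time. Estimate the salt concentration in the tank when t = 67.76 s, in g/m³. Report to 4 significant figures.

Let m(t) be the amount of salt. Volume: V(t) = V₀ + (Q_in − Q_out) t = 6.950 + 0.229500 t; V(67.76) = 22.5009 m³.
Solute balance: dm/dt = 0 − Q_out C = −Q_out m/V(t).
Separate: dm/m = −Q_out dt/V(t) ⇒ ln(m/m₀) = −(Q_out/(Q_in−Q_out)) ln(V/V₀).
m = m₀ (V₀/V)^(Q_out/(Q_in−Q_out)) = 21.80 × (6.950/22.5009)^(1.49847) = 3.74897 g.
C = m/V = 3.74897/22.5009 = 0.166614 g/m³.

0.1666 g/m³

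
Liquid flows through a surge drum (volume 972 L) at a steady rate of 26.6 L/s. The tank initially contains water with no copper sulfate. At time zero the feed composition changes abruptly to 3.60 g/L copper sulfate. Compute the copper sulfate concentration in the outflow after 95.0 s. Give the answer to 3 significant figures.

3.33 g/L

Mass balance on the solute (V constant): V dC/dt = Q(C_in − C).
Time constant τ = V/Q = 972/26.6 = 36.541 s.
Integrating: C(t) = C_in + (C₀ − C_in) e^(−t/τ).
C(95.0) = 3.60 + (0 − 3.60)·e^(−95.0/36.541) = 3.60 + (-3.6000)·0.074289 = 3.3326 g/L.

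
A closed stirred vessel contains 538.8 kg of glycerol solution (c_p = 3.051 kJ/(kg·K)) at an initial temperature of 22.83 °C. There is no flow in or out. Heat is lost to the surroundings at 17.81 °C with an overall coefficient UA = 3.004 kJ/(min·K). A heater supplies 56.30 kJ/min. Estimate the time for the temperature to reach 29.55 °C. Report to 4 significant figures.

368.2 min

Lumped-capacitance energy balance: M c_p dT/dt = UA(T_amb − T) + Q̇.
τ = M c_p/UA = 547.230 min; T_ss = T_amb + Q̇/UA = 17.81 + 56.30/3.004 = 36.5517 °C.
T(t) = T_ss + (T₀ − T_ss)e^(−t/τ); set T = 29.55:
t = −τ ln[(T − T_ss)/(T₀ − T_ss)] = −547.230 · ln(0.510264) = 368.191 min.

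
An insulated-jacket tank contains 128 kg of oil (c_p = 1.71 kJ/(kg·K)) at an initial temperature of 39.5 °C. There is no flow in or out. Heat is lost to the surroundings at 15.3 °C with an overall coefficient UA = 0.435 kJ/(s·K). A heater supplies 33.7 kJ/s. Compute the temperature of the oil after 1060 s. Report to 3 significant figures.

86.3 °C

Lumped-capacitance energy balance: M c_p dT/dt = UA(T_amb − T) + Q̇.
dT/dt = (T_ss − T)/τ with T_ss = T_amb + Q̇/UA = 15.3 + 33.7/0.435 = 92.771 °C, τ = M c_p/UA = 128·1.71/0.435 = 503.17 s.
Integrating: T(t) = T_ss + (T₀ − T_ss) e^(−t/τ).
T(1060) = 92.771 + (-53.271)·0.12165 = 86.291 °C.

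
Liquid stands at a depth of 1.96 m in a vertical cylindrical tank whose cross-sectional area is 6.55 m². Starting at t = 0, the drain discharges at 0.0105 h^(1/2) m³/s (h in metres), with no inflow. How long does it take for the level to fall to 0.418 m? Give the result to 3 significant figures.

940 s

With no inflow, A dh/dt = −0.0105 √h.
This is separable: 2 d(√h)/dt = −0.0105/A, so √h = √h₀ − (0.0105/(2A)) t.
t = 2A(√h₀ − √h)/0.0105 = 2·6.55·(√1.96 − √0.418)/0.0105
  = 13.100 × (1.4000 − 0.64653) / 0.0105 = 940.04 s.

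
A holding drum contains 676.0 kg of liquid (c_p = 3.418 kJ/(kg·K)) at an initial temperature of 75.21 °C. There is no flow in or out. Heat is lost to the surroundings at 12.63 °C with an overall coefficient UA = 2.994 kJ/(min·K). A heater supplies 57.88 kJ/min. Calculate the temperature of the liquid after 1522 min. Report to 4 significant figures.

Lumped-capacitance energy balance: M c_p dT/dt = UA(T_amb − T) + Q̇.
dT/dt = (T_ss − T)/τ with T_ss = T_amb + Q̇/UA = 12.63 + 57.88/2.994 = 31.9620 °C, τ = M c_p/UA = 676.0·3.418/2.994 = 771.733 min.
T approaches T_ss exponentially: T(t) = T_ss + (T₀ − T_ss) e^(−t/τ).
T(1522) = 31.9620 + (43.2480)·0.139152 = 37.9801 °C.

37.98 °C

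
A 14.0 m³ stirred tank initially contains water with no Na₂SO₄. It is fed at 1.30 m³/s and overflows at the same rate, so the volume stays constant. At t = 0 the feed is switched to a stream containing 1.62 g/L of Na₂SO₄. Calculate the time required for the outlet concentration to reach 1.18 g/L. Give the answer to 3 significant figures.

Species balance: V dC/dt = Q(C_in − C) ⇒ τ = V/Q = 10.769 s.
C(t) = C_in + (C₀ − C_in) e^(−t/τ). Set C = 1.18 and solve for t:
e^(−t/τ) = (C − C_in)/(C₀ − C_in) = (1.18 − 1.62)/(0 − 1.62) = 0.27160
t = −τ ln(…) = 10.769 × 1.3034 = 14.037 s.

14.0 s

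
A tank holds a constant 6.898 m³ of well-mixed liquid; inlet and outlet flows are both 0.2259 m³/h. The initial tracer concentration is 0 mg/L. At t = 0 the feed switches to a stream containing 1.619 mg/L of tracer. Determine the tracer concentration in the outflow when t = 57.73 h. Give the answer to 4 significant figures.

1.375 mg/L

Accumulation = in − out for the solute gives V dC/dt = Q(C_in − C).
Time constant τ = V/Q = 6.898/0.2259 = 30.5356 h.
Integrating: C(t) = C_in + (C₀ − C_in) e^(−t/τ).
C(57.73) = 1.619 + (0 − 1.619)·e^(−57.73/30.5356) = 1.619 + (-1.61900)·0.150985 = 1.37456 mg/L.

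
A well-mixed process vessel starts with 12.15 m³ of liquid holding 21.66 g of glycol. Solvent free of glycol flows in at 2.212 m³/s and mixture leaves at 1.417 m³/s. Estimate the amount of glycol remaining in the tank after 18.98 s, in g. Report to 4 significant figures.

5.137 g

Total volume: dV/dt = Q_in − Q_out = 0.795000 m³/s, so V(t) = 12.15 + 0.795000 t and V(18.98) = 27.2391 m³.
Species balance (pure solvent in): dm/dt = −Q_out · m/V(t).
Separate: dm/m = −Q_out dt/V(t) ⇒ ln(m/m₀) = −(Q_out/(Q_in−Q_out)) ln(V/V₀).
m = m₀ (V₀/V)^(Q_out/(Q_in−Q_out)) = 21.66 × (12.15/27.2391)^(1.78239) = 5.13716 g.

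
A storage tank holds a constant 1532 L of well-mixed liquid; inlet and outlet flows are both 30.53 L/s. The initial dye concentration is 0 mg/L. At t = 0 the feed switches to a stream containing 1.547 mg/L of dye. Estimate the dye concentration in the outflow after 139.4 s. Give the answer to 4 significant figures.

1.451 mg/L

Transient balance on the dissolved component: V dC/dt = Q(C_in − C).
So dC/dt = (C_in − C)/τ with τ = V/Q = 1532/30.53 = 50.1802 s.
This is linear first-order; C(t) = C_in + (C₀ − C_in) e^(−t/τ).
C(139.4) = 1.547 + (0 − 1.547)·e^(−139.4/50.1802) = 1.547 + (-1.54700)·0.0621633 = 1.45083 mg/L.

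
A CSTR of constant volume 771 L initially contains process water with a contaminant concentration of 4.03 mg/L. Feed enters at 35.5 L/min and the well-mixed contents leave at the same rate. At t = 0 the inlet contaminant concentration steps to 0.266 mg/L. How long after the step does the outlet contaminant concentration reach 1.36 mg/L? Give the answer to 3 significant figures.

26.8 min

Species balance: V dC/dt = Q(C_in − C) ⇒ τ = V/Q = 21.718 min.
C(t) = C_in + (C₀ − C_in) e^(−t/τ). Set C = 1.36 and solve for t:
e^(−t/τ) = (C − C_in)/(C₀ − C_in) = (1.36 − 0.266)/(4.03 − 0.266) = 0.29065
t = −τ ln(…) = 21.718 × 1.2356 = 26.836 min.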